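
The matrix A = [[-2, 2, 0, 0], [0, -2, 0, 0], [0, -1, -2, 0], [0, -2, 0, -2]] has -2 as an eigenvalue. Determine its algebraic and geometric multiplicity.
algebraic multiplicity 4, geometric multiplicity 3

The characteristic polynomial is (x + 2)^4, so the factor x + 2 appears with exponent 4: the algebraic multiplicity is 4.

rank(A + 2I) = 1, so the eigenspace has dimension 4 - 1 = 3: the geometric multiplicity is 3.

Since 3 < 4, A is not diagonalizable.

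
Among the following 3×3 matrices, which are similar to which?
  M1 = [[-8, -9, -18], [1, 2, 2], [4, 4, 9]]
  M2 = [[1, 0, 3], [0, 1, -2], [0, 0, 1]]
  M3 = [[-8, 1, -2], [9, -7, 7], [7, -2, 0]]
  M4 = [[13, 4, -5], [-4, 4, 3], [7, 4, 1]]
3 classes: {M1, M2}, {M3}, {M4}

Characteristic polynomials: χ_{M1} = (x - 1)^3, χ_{M2} = (x - 1)^3, χ_{M3} = (x + 5)^3, χ_{M4} = (x - 6)^3.

{M1, M2}: invariant factors x - 1, (x - 1)^2.

{M3}: invariant factors (x + 5)^3.

{M4}: invariant factors (x - 6)^3.

Matrices are similar if and only if their invariant-factor lists agree; the partition into similarity classes is {M1, M2}, {M3}, {M4}.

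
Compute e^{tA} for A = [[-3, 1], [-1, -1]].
A has Jordan form J = [[-2, 1], [0, -2]] with A = PJP^{-1}, so e^{tA} = P e^{tJ} P^{-1}.

For a Jordan block J_k(λ), e^{tJ_k(λ)} = e^{λt} · (I + tN + t^2 N^2/2! + ... + t^{k-1} N^{k-1}/(k-1)!) where N is the nilpotent superdiagonal part.

Assembling the blocks and conjugating back gives the entries of e^{tA} as shown above.

e^{tA} = [[(1 - t)*e^{-2*t}, t*e^{-2*t}], [-t*e^{-2*t}, (t + 1)*e^{-2*t}]]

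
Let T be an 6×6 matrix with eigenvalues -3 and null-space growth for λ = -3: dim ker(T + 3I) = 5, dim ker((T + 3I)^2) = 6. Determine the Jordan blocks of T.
λ = -3: successive nullity increments [5, 1] count blocks of size ≥ k; block sizes are [2, 1, 1, 1, 1].

Jordan blocks: (-3, 2), (-3, 1), (-3, 1), (-3, 1), (-3, 1)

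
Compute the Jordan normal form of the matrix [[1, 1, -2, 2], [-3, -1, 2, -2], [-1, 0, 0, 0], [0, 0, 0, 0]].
The characteristic polynomial is det(xI - A) = x^4, so the eigenvalues are 0 (algebraic multiplicity 4).

For λ = 0: rank(A) = 2, rank(A^2) = 1, rank(A^3) = 0. The eigenspace has dimension 4 - 2 = 2, so there are 2 Jordan blocks; the rank sequence gives block sizes [3, 1].

Assembling the blocks gives the Jordan form J above.

J = [[0, 1, 0, 0], [0, 0, 1, 0], [0, 0, 0, 0], [0, 0, 0, 0]]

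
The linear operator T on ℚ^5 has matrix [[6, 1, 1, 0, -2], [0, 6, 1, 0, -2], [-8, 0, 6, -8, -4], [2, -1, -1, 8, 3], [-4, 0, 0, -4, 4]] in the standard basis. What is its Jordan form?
The characteristic polynomial is det(xI - A) = (x - 6)^5, so the eigenvalues are 6 (algebraic multiplicity 5).

For λ = 6: rank(A - 6I) = 3, rank((A - 6I)^2) = 1, rank((A - 6I)^3) = 0. The eigenspace has dimension 5 - 3 = 2, so there are 2 Jordan blocks; the rank sequence gives block sizes [3, 2].

Assembling the blocks gives the Jordan form J above.

J = [[6, 1, 0, 0, 0], [0, 6, 1, 0, 0], [0, 0, 6, 0, 0], [0, 0, 0, 6, 1], [0, 0, 0, 0, 6]]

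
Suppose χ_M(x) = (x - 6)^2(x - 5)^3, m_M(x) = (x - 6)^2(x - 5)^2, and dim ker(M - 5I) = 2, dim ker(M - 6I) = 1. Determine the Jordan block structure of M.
λ = 5: algebraic multiplicity 3 (exponent in χ_M), largest block size 2 (exponent in m_M), 2 blocks (geometric multiplicity). These force block sizes [2, 1].
λ = 6: algebraic multiplicity 2 (exponent in χ_M), largest block size 2 (exponent in m_M), 1 block (geometric multiplicity). This forces block sizes [2].

Jordan blocks: (5, 2), (5, 1), (6, 2)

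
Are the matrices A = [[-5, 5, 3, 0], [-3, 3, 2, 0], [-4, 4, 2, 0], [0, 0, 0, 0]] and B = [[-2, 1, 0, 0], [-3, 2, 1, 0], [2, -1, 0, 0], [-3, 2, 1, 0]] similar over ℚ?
Yes.

Two matrices over a field are similar if and only if they have the same invariant factors.

Both A and B have characteristic polynomial x^4 and minimal polynomial x^3. Computing further, both have invariant factors x, x^3. Hence A and B are similar.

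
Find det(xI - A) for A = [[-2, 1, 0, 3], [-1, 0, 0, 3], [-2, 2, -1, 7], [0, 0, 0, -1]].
χ_A(x) = (x + 1)^4

xI - A = [[x + 2, -1, 0, -3], [1, x, 0, -3], [2, -2, x + 1, -7], [0, 0, 0, x + 1]].

Expanding det(xI - A) along the first row:
det(xI - A) = + (x + 2)·det([[x, 0, -3], [-2, x + 1, -7], [0, 0, x + 1]]) - (-1)·det([[1, 0, -3], [2, x + 1, -7], [0, 0, x + 1]]) + (0)·det([[1, x, -3], [2, -2, -7], [0, 0, x + 1]]) - (-3)·det([[1, x, 0], [2, -2, x + 1], [0, 0, 0]]).

Evaluating gives χ_A(x) = x^4 + 4x^3 + 6x^2 + 4x + 1 = (x + 1)^4.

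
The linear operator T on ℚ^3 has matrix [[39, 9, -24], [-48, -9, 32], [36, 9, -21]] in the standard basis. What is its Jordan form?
The characteristic polynomial is det(xI - A) = (x - 3)^3, so the eigenvalues are 3 (algebraic multiplicity 3).

For λ = 3: rank(A - 3I) = 1, rank((A - 3I)^2) = 0. The eigenspace has dimension 3 - 1 = 2, so there are 2 Jordan blocks; the rank sequence gives block sizes [2, 1].

Assembling the blocks gives the Jordan form J above.

J = [[3, 1, 0], [0, 3, 0], [0, 0, 3]]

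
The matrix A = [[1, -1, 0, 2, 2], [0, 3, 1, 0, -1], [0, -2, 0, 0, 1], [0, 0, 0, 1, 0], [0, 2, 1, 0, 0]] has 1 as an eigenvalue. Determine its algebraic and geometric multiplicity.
algebraic multiplicity 5, geometric multiplicity 3

The characteristic polynomial is (x - 1)^5, so the factor x - 1 appears with exponent 5: the algebraic multiplicity is 5.

rank(A - I) = 2, so the eigenspace has dimension 5 - 2 = 3: the geometric multiplicity is 3.

Since 3 < 5, A is not diagonalizable.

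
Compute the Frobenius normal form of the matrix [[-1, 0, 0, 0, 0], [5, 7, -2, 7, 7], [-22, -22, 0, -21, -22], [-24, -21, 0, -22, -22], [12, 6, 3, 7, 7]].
R = [[-1, 0, 0, 0, 0], [0, 0, 0, 0, -9], [0, 1, 0, 0, -24], [0, 0, 1, 0, -22], [0, 0, 0, 1, -8]]

The invariant factors of A (the non-unit diagonal entries of the Smith normal form of xI - A over ℚ[x]) are x + 1, (x + 1)^2(x + 3)^2, each dividing the next. The characteristic polynomial is their product, (x + 1)^3(x + 3)^2.

The rational canonical form is the block-diagonal matrix of companion matrices C(f_i):
R = [[-1, 0, 0, 0, 0], [0, 0, 0, 0, -9], [0, 1, 0, 0, -24], [0, 0, 1, 0, -22], [0, 0, 0, 1, -8]].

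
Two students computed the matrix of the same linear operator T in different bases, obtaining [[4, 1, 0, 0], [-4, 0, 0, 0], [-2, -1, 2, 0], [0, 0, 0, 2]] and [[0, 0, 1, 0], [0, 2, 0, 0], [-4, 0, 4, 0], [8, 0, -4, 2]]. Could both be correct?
Two matrices over a field are similar if and only if they have the same invariant factors.

Both A and B have characteristic polynomial (x - 2)^4 and minimal polynomial (x - 2)^2. Computing further, both have invariant factors x - 2, x - 2, (x - 2)^2. Hence A and B are similar.

Yes.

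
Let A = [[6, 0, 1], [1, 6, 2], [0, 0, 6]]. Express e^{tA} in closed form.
e^{tA} = [[e^{6*t}, 0, t*e^{6*t}], [t*e^{6*t}, e^{6*t}, t*(t + 4)*e^{6*t}/2], [0, 0, e^{6*t}]]

A has Jordan form J = [[6, 1, 0], [0, 6, 1], [0, 0, 6]] with A = PJP^{-1}, so e^{tA} = P e^{tJ} P^{-1}.

For a Jordan block J_k(λ), e^{tJ_k(λ)} = e^{λt} · (I + tN + t^2 N^2/2! + ... + t^{k-1} N^{k-1}/(k-1)!) where N is the nilpotent superdiagonal part.

Assembling the blocks and conjugating back gives the entries of e^{tA} as shown above.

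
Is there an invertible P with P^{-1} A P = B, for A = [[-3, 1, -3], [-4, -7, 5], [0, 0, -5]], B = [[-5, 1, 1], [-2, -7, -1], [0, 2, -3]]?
Two matrices over a field are similar if and only if they have the same invariant factors.

Both A and B have characteristic polynomial (x + 5)^3 and minimal polynomial (x + 5)^3. Computing further, both have invariant factors (x + 5)^3. Hence A and B are similar.

Yes.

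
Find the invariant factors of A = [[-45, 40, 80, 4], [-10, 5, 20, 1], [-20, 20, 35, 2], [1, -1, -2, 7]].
x + 5, (x - 6)^2(x + 5)

The Jordan structure of A has elementary divisors (x + 5), (x + 5), (x - 6)^2. Arranging the block sizes at each eigenvalue in decreasing order and taking row products gives the invariant factors.

Invariant factors (smallest first, each dividing the next): x + 5, (x - 6)^2(x + 5).

Check: the last factor (x - 6)^2(x + 5) is the minimal polynomial, and the product (x - 6)^2(x + 5)^2 is the characteristic polynomial.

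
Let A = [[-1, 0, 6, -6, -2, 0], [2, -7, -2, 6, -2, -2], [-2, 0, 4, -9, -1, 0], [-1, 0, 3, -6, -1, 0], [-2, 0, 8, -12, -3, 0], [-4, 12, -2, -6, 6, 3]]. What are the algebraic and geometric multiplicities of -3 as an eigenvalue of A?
algebraic multiplicity 2, geometric multiplicity 2

The characteristic polynomial is (x + 1)^4(x + 3)^2, so the factor x + 3 appears with exponent 2: the algebraic multiplicity is 2.

rank(A + 3I) = 4, so the eigenspace has dimension 6 - 4 = 2: the geometric multiplicity is 2.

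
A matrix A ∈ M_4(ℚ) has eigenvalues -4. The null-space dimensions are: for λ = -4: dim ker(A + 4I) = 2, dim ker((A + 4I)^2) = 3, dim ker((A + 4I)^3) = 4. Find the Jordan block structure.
Jordan blocks: (-4, 3), (-4, 1)

λ = -4: successive nullity increments [2, 1, 1] count blocks of size ≥ k; block sizes are [3, 1].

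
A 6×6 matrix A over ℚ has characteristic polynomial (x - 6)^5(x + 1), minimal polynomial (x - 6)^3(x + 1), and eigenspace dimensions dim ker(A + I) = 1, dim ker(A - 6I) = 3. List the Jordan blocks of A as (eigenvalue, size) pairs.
Jordan blocks: (-1, 1), (6, 3), (6, 1), (6, 1)

λ = -1: algebraic multiplicity 1 (exponent in χ_A), largest block size 1 (exponent in m_A), 1 block (geometric multiplicity). This forces block sizes [1].
λ = 6: algebraic multiplicity 5 (exponent in χ_A), largest block size 3 (exponent in m_A), 3 blocks (geometric multiplicity). These force block sizes [3, 1, 1].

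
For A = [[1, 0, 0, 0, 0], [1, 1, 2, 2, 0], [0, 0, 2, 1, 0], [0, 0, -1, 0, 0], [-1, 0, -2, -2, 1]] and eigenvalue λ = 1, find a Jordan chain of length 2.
We seek v_1 ∈ ker((A - I)^2) \ ker(A - I), then set v_{i+1} = (A - I) v_i.

One such chain is v_1 = [[1, 0, 0, 0, -2]]^T, v_2 = [[0, 1, 0, 0, -1]]^T. Check: (A - I) v_2 = [[0, 0, 0, 0, 0]]^T = 0.

v_1 = [[1, 0, 0, 0, -2]]^T, v_2 = [[0, 1, 0, 0, -1]]^T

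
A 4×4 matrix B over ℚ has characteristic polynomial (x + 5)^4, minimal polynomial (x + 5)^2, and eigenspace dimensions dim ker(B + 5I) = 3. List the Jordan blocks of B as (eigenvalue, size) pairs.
λ = -5: algebraic multiplicity 4 (exponent in χ_B), largest block size 2 (exponent in m_B), 3 blocks (geometric multiplicity). These force block sizes [2, 1, 1].

Jordan blocks: (-5, 2), (-5, 1), (-5, 1)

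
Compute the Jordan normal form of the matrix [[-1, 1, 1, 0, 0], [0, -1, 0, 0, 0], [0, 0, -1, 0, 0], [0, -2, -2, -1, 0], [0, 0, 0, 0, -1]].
J = [[-1, 1, 0, 0, 0], [0, -1, 0, 0, 0], [0, 0, -1, 0, 0], [0, 0, 0, -1, 0], [0, 0, 0, 0, -1]]

The characteristic polynomial is det(xI - A) = (x + 1)^5, so the eigenvalues are -1 (algebraic multiplicity 5).

For λ = -1: rank(A + I) = 1, rank((A + I)^2) = 0. The eigenspace has dimension 5 - 1 = 4, so there are 4 Jordan blocks; the rank sequence gives block sizes [2, 1, 1, 1].

Assembling the blocks gives the Jordan form J above.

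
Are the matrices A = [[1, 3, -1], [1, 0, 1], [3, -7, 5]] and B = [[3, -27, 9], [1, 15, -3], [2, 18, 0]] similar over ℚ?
trace(A) = 6 but trace(B) = 18. The trace is a similarity invariant, so A and B are not similar.

No.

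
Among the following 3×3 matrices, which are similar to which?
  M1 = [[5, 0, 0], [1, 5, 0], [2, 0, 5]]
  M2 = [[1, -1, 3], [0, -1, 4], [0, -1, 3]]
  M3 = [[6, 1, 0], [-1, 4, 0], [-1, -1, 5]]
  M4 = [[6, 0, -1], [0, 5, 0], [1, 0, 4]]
2 classes: {M1, M3, M4}, {M2}

Characteristic polynomials: χ_{M1} = (x - 5)^3, χ_{M2} = (x - 1)^3, χ_{M3} = (x - 5)^3, χ_{M4} = (x - 5)^3.

{M1, M3, M4}: invariant factors x - 5, (x - 5)^2.

{M2}: invariant factors (x - 1)^3.

Matrices are similar if and only if their invariant-factor lists agree; the partition into similarity classes is {M1, M3, M4}, {M2}.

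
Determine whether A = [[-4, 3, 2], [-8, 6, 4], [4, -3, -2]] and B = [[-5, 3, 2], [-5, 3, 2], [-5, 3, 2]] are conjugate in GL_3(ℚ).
Yes.

Two matrices over a field are similar if and only if they have the same invariant factors.

Both A and B have characteristic polynomial x^3 and minimal polynomial x^2. Computing further, both have invariant factors x, x^2. Hence A and B are similar.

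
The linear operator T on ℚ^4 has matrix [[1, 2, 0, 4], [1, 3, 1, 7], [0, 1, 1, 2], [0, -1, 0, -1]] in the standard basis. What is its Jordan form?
The characteristic polynomial is det(xI - A) = (x - 1)^4, so the eigenvalues are 1 (algebraic multiplicity 4).

For λ = 1: rank(A - I) = 2, rank((A - I)^2) = 1, rank((A - I)^3) = 0. The eigenspace has dimension 4 - 2 = 2, so there are 2 Jordan blocks; the rank sequence gives block sizes [3, 1].

Assembling the blocks gives the Jordan form J above.

J = [[1, 1, 0, 0], [0, 1, 1, 0], [0, 0, 1, 0], [0, 0, 0, 1]]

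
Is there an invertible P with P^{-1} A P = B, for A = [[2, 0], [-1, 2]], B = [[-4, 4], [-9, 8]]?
Two matrices over a field are similar if and only if they have the same invariant factors.

Both A and B have characteristic polynomial (x - 2)^2 and minimal polynomial (x - 2)^2. Computing further, both have invariant factors (x - 2)^2. Hence A and B are similar.

Yes.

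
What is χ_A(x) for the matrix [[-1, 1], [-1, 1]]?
χ_A(x) = x^2

xI - A = [[x + 1, -1], [1, x - 1]].

Expanding det(xI - A) along the first row:
det(xI - A) = + (x + 1)·det([[x - 1]]) - (-1)·det([[1]]).

Evaluating gives χ_A(x) = x^2.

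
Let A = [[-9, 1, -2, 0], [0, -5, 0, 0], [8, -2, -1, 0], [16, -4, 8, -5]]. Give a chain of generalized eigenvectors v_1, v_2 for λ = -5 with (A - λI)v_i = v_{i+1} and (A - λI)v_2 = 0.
v_1 = [[0, 1, 0, 0]]^T, v_2 = [[1, 0, -2, -4]]^T

We seek v_1 ∈ ker((A + 5I)^2) \ ker(A + 5I), then set v_{i+1} = (A + 5I) v_i.

One such chain is v_1 = [[0, 1, 0, 0]]^T, v_2 = [[1, 0, -2, -4]]^T. Check: (A + 5I) v_2 = [[0, 0, 0, 0]]^T = 0.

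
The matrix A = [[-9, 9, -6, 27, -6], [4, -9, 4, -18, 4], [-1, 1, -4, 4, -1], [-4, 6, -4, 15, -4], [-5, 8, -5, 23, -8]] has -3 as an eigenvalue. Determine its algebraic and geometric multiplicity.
algebraic multiplicity 5, geometric multiplicity 3

The characteristic polynomial is (x + 3)^5, so the factor x + 3 appears with exponent 5: the algebraic multiplicity is 5.

rank(A + 3I) = 2, so the eigenspace has dimension 5 - 2 = 3: the geometric multiplicity is 3.

Since 3 < 5, A is not diagonalizable.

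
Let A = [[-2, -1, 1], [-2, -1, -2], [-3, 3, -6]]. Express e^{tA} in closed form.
e^{tA} = [[(t + 1)*e^{-3*t}, -t*e^{-3*t}, t*e^{-3*t}], [-2*t*e^{-3*t}, (2*t + 1)*e^{-3*t}, -2*t*e^{-3*t}], [-3*t*e^{-3*t}, 3*t*e^{-3*t}, (1 - 3*t)*e^{-3*t}]]

A has Jordan form J = [[-3, 1, 0], [0, -3, 0], [0, 0, -3]] with A = PJP^{-1}, so e^{tA} = P e^{tJ} P^{-1}.

For a Jordan block J_k(λ), e^{tJ_k(λ)} = e^{λt} · (I + tN + t^2 N^2/2! + ... + t^{k-1} N^{k-1}/(k-1)!) where N is the nilpotent superdiagonal part.

Assembling the blocks and conjugating back gives the entries of e^{tA} as shown above.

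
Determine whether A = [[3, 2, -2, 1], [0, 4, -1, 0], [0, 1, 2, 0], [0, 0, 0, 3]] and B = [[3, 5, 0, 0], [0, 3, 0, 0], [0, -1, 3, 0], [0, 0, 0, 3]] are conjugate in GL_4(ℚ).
No.

Both have characteristic polynomial (x - 3)^4 and minimal polynomial (x - 3)^2. But rank(A - 3I) = 2 for A while rank(B - 3I) = 1 for B, so the number of Jordan blocks at λ = 3 differs. A and B are not similar.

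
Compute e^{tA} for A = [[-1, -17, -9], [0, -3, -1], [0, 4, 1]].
A has Jordan form J = [[-1, 1, 0], [0, -1, 1], [0, 0, -1]] with A = PJP^{-1}, so e^{tA} = P e^{tJ} P^{-1}.

For a Jordan block J_k(λ), e^{tJ_k(λ)} = e^{λt} · (I + tN + t^2 N^2/2! + ... + t^{k-1} N^{k-1}/(k-1)!) where N is the nilpotent superdiagonal part.

Assembling the blocks and conjugating back gives the entries of e^{tA} as shown above.

e^{tA} = [[e^{-t}, t*(-t - 17)*e^{-t}, t*(-t - 18)*e^{-t}/2], [0, (1 - 2*t)*e^{-t}, -t*e^{-t}], [0, 4*t*e^{-t}, (2*t + 1)*e^{-t}]]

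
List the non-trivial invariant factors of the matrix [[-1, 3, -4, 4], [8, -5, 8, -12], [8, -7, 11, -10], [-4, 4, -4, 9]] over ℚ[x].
The Jordan structure of A has elementary divisors (x - 3)^2, (x - 3), (x - 5). Arranging the block sizes at each eigenvalue in decreasing order and taking row products gives the invariant factors.

Invariant factors (smallest first, each dividing the next): x - 3, (x - 5)(x - 3)^2.

Check: the last factor (x - 5)(x - 3)^2 is the minimal polynomial, and the product (x - 5)(x - 3)^3 is the characteristic polynomial.

x - 3, (x - 5)(x - 3)^2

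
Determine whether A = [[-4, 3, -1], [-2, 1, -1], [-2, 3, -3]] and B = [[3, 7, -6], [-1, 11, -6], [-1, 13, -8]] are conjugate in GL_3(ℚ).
No.

trace(A) = -6 but trace(B) = 6. The trace is a similarity invariant, so A and B are not similar.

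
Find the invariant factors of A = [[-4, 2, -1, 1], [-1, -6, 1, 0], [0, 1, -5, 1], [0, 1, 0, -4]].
x + 5, (x + 4)(x + 5)^2

The Jordan structure of A has elementary divisors (x + 5)^2, (x + 5), (x + 4). Arranging the block sizes at each eigenvalue in decreasing order and taking row products gives the invariant factors.

Invariant factors (smallest first, each dividing the next): x + 5, (x + 4)(x + 5)^2.

Check: the last factor (x + 4)(x + 5)^2 is the minimal polynomial, and the product (x + 4)(x + 5)^3 is the characteristic polynomial.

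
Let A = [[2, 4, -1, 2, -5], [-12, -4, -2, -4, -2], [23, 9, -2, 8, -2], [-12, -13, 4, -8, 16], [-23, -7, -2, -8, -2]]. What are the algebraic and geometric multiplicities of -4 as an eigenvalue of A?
algebraic multiplicity 2, geometric multiplicity 1

The characteristic polynomial is (x + 2)^3(x + 4)^2, so the factor x + 4 appears with exponent 2: the algebraic multiplicity is 2.

rank(A + 4I) = 4, so the eigenspace has dimension 5 - 4 = 1: the geometric multiplicity is 1.

Since 1 < 2, A is not diagonalizable.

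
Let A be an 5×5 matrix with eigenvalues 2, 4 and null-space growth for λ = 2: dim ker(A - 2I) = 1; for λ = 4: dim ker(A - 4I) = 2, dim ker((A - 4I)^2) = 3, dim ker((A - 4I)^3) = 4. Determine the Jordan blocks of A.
Jordan blocks: (2, 1), (4, 3), (4, 1)

λ = 2: successive nullity increments [1] count blocks of size ≥ k; block sizes are [1].
λ = 4: successive nullity increments [2, 1, 1] count blocks of size ≥ k; block sizes are [3, 1].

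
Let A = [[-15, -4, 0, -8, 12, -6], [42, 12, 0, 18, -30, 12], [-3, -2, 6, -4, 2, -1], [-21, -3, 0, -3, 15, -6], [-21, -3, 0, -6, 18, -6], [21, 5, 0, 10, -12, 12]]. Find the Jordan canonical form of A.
J = [[3, 0, 0, 0, 0, 0], [0, 3, 0, 0, 0, 0], [0, 0, 6, 1, 0, 0], [0, 0, 0, 6, 1, 0], [0, 0, 0, 0, 6, 0], [0, 0, 0, 0, 0, 6]]

The characteristic polynomial is det(xI - A) = (x - 6)^4(x - 3)^2, so the eigenvalues are 3 (algebraic multiplicity 2), 6 (algebraic multiplicity 4).

For λ = 3: rank(A - 3I) = 4. The eigenspace has dimension 6 - 4 = 2, so there are 2 Jordan blocks; the rank sequence gives block sizes [1, 1].

For λ = 6: rank(A - 6I) = 4, rank((A - 6I)^2) = 3, rank((A - 6I)^3) = 2. The eigenspace has dimension 6 - 4 = 2, so there are 2 Jordan blocks; the rank sequence gives block sizes [3, 1].

Assembling the blocks gives the Jordan form J above.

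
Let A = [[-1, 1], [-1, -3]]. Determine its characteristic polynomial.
χ_A(x) = (x + 2)^2

xI - A = [[x + 1, -1], [1, x + 3]].

Expanding det(xI - A) along the first row:
det(xI - A) = + (x + 1)·det([[x + 3]]) - (-1)·det([[1]]).

Evaluating gives χ_A(x) = x^2 + 4x + 4 = (x + 2)^2.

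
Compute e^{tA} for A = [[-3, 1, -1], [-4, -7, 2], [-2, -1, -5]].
e^{tA} = [[(t^2 + 2*t + 1)*e^{-5*t}, t*(t + 2)*e^{-5*t}/2, -t*e^{-5*t}], [2*t*(-t - 2)*e^{-5*t}, (-t^2 - 2*t + 1)*e^{-5*t}, 2*t*e^{-5*t}], [-2*t*e^{-5*t}, -t*e^{-5*t}, e^{-5*t}]]

A has Jordan form J = [[-5, 1, 0], [0, -5, 1], [0, 0, -5]] with A = PJP^{-1}, so e^{tA} = P e^{tJ} P^{-1}.

For a Jordan block J_k(λ), e^{tJ_k(λ)} = e^{λt} · (I + tN + t^2 N^2/2! + ... + t^{k-1} N^{k-1}/(k-1)!) where N is the nilpotent superdiagonal part.

Assembling the blocks and conjugating back gives the entries of e^{tA} as shown above.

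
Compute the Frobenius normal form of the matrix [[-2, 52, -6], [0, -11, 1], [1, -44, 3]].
R = [[0, 0, -36], [1, 0, -33], [0, 1, -10]]

The invariant factors of A (the non-unit diagonal entries of the Smith normal form of xI - A over ℚ[x]) are (x + 3)^2(x + 4), each dividing the next. The characteristic polynomial is their product, (x + 3)^2(x + 4).

The rational canonical form is the block-diagonal matrix of companion matrices C(f_i):
R = [[0, 0, -36], [1, 0, -33], [0, 1, -10]].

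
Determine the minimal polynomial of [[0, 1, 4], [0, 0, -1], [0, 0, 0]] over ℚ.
m_A(x) = x^3

The characteristic polynomial factors as x^3. The minimal polynomial is ∏(x - λ)^{k_λ} where k_λ is the size of the largest Jordan block at λ.

For λ = 0: rank(A) = 2, and the largest Jordan block has size 3 (the smallest k with rank(A^k) = rank(A^(k+1))).

So m_A(x) = x^3.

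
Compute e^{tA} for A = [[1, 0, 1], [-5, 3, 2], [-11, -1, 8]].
A has Jordan form J = [[4, 1, 0], [0, 4, 1], [0, 0, 4]] with A = PJP^{-1}, so e^{tA} = P e^{tJ} P^{-1}.

For a Jordan block J_k(λ), e^{tJ_k(λ)} = e^{λt} · (I + tN + t^2 N^2/2! + ... + t^{k-1} N^{k-1}/(k-1)!) where N is the nilpotent superdiagonal part.

Assembling the blocks and conjugating back gives the entries of e^{tA} as shown above.

e^{tA} = [[(-t^2 - 3*t + 1)*e^{4*t}, -t^2*e^{4*t}/2, t*(t + 2)*e^{4*t}/2], [t*(-t - 5)*e^{4*t}, (-t^2/2 - t + 1)*e^{4*t}, t*(t + 4)*e^{4*t}/2], [t*(-3*t - 11)*e^{4*t}, t*(-3*t - 2)*e^{4*t}/2, (3*t^2 + 8*t + 2)*e^{4*t}/2]]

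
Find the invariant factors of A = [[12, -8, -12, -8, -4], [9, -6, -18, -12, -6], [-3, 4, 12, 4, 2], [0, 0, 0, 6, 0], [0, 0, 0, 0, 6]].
The Jordan structure of A has elementary divisors (x - 6)^2, (x - 6), (x - 6), (x - 6). Arranging the block sizes at each eigenvalue in decreasing order and taking row products gives the invariant factors.

Invariant factors (smallest first, each dividing the next): x - 6, x - 6, x - 6, (x - 6)^2.

Check: the last factor (x - 6)^2 is the minimal polynomial, and the product (x - 6)^5 is the characteristic polynomial.

x - 6, x - 6, x - 6, (x - 6)^2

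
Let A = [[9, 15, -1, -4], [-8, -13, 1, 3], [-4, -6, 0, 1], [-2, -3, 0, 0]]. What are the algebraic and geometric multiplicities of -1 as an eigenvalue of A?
The characteristic polynomial is (x + 1)^4, so the factor x + 1 appears with exponent 4: the algebraic multiplicity is 4.

rank(A + I) = 2, so the eigenspace has dimension 4 - 2 = 2: the geometric multiplicity is 2.

Since 2 < 4, A is not diagonalizable.

algebraic multiplicity 4, geometric multiplicity 2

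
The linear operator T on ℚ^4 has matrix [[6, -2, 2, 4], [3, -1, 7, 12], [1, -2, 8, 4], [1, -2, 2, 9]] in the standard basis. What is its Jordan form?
The characteristic polynomial is det(xI - A) = (x - 6)^2(x - 5)^2, so the eigenvalues are 5 (algebraic multiplicity 2), 6 (algebraic multiplicity 2).

For λ = 5: rank(A - 5I) = 2. The eigenspace has dimension 4 - 2 = 2, so there are 2 Jordan blocks; the rank sequence gives block sizes [1, 1].

For λ = 6: rank(A - 6I) = 3, rank((A - 6I)^2) = 2. The eigenspace has dimension 4 - 3 = 1, so there is 1 Jordan block; the rank sequence gives block sizes [2].

Assembling the blocks gives the Jordan form J above.

J = [[5, 0, 0, 0], [0, 5, 0, 0], [0, 0, 6, 1], [0, 0, 0, 6]]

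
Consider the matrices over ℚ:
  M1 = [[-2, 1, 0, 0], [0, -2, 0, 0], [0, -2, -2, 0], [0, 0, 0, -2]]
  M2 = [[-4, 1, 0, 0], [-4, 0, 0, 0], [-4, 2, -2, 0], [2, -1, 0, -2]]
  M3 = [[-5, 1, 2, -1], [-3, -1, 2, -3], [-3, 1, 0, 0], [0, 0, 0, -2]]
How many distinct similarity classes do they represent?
Characteristic polynomials: χ_{M1} = (x + 2)^4, χ_{M2} = (x + 2)^4, χ_{M3} = (x + 2)^4.

{M1, M2}: invariant factors x + 2, x + 2, (x + 2)^2.

{M3}: invariant factors (x + 2)^2, (x + 2)^2.

Matrices are similar if and only if their invariant-factor lists agree; the partition into similarity classes is {M1, M2}, {M3}.

2 classes: {M1, M2}, {M3}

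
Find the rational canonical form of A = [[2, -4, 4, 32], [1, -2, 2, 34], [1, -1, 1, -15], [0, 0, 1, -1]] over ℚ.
The invariant factors of A (the non-unit diagonal entries of the Smith normal form of xI - A over ℚ[x]) are (x^2 + 6)^2, each dividing the next. The characteristic polynomial is their product, (x^2 + 6)^2.

The rational canonical form is the block-diagonal matrix of companion matrices C(f_i):
R = [[0, 0, 0, -36], [1, 0, 0, 0], [0, 1, 0, -12], [0, 0, 1, 0]].

Note the characteristic polynomial does not split into linear factors over ℚ, so A has no Jordan form over ℚ; the rational canonical form exists over any field.

R = [[0, 0, 0, -36], [1, 0, 0, 0], [0, 1, 0, -12], [0, 0, 1, 0]]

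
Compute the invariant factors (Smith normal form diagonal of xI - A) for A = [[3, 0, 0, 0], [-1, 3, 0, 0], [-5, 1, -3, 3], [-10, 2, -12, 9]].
x - 3, (x - 3)^3

The Jordan structure of A has elementary divisors (x - 3)^3, (x - 3). Arranging the block sizes at each eigenvalue in decreasing order and taking row products gives the invariant factors.

Invariant factors (smallest first, each dividing the next): x - 3, (x - 3)^3.

Check: the last factor (x - 3)^3 is the minimal polynomial, and the product (x - 3)^4 is the characteristic polynomial.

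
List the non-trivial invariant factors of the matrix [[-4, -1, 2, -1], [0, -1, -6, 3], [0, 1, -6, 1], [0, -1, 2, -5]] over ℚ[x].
x + 4, x + 4, (x + 4)^2

The Jordan structure of A has elementary divisors (x + 4)^2, (x + 4), (x + 4). Arranging the block sizes at each eigenvalue in decreasing order and taking row products gives the invariant factors.

Invariant factors (smallest first, each dividing the next): x + 4, x + 4, (x + 4)^2.

Check: the last factor (x + 4)^2 is the minimal polynomial, and the product (x + 4)^4 is the characteristic polynomial.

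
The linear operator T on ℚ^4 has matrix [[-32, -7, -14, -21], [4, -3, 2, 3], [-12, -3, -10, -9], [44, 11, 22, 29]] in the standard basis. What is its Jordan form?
The characteristic polynomial is det(xI - A) = (x + 4)^4, so the eigenvalues are -4 (algebraic multiplicity 4).

For λ = -4: rank(A + 4I) = 1, rank((A + 4I)^2) = 0. The eigenspace has dimension 4 - 1 = 3, so there are 3 Jordan blocks; the rank sequence gives block sizes [2, 1, 1].

Assembling the blocks gives the Jordan form J above.

J = [[-4, 1, 0, 0], [0, -4, 0, 0], [0, 0, -4, 0], [0, 0, 0, -4]]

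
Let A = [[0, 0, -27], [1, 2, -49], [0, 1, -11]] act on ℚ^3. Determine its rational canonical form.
The invariant factors of A (the non-unit diagonal entries of the Smith normal form of xI - A over ℚ[x]) are (x + 3)^3, each dividing the next. The characteristic polynomial is their product, (x + 3)^3.

The rational canonical form is the block-diagonal matrix of companion matrices C(f_i):
R = [[0, 0, -27], [1, 0, -27], [0, 1, -9]].

R = [[0, 0, -27], [1, 0, -27], [0, 1, -9]]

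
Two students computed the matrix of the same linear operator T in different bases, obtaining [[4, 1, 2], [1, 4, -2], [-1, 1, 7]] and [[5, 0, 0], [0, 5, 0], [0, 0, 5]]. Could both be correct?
No.

Both have characteristic polynomial (x - 5)^3, but the minimal polynomial of A is (x - 5)^2 while the minimal polynomial of B is x - 5. The minimal polynomial is a similarity invariant, so A and B are not similar.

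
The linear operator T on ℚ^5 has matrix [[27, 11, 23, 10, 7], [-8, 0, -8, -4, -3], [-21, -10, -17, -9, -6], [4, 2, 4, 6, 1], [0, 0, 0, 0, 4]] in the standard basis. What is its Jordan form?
J = [[4, 1, 0, 0, 0], [0, 4, 1, 0, 0], [0, 0, 4, 0, 0], [0, 0, 0, 4, 1], [0, 0, 0, 0, 4]]

The characteristic polynomial is det(xI - A) = (x - 4)^5, so the eigenvalues are 4 (algebraic multiplicity 5).

For λ = 4: rank(A - 4I) = 3, rank((A - 4I)^2) = 1, rank((A - 4I)^3) = 0. The eigenspace has dimension 5 - 3 = 2, so there are 2 Jordan blocks; the rank sequence gives block sizes [3, 2].

Assembling the blocks gives the Jordan form J above.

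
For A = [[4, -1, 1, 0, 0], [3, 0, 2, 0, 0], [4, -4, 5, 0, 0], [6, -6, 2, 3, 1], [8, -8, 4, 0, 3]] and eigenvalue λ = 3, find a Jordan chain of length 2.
v_1 = [[2, 2, 0, 4, 1]]^T, v_2 = [[0, 0, 0, 1, 0]]^T

We seek v_1 ∈ ker((A - 3I)^2) \ ker(A - 3I), then set v_{i+1} = (A - 3I) v_i.

One such chain is v_1 = [[2, 2, 0, 4, 1]]^T, v_2 = [[0, 0, 0, 1, 0]]^T. Check: (A - 3I) v_2 = [[0, 0, 0, 0, 0]]^T = 0.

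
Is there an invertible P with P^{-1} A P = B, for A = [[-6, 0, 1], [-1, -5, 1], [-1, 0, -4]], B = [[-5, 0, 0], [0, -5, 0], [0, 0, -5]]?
No.

Both have characteristic polynomial (x + 5)^3, but the minimal polynomial of A is (x + 5)^2 while the minimal polynomial of B is x + 5. The minimal polynomial is a similarity invariant, so A and B are not similar.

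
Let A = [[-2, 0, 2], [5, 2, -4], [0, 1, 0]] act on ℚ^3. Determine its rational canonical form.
R = [[0, 0, 2], [1, 0, 0], [0, 1, 0]]

The invariant factors of A (the non-unit diagonal entries of the Smith normal form of xI - A over ℚ[x]) are x^3 - 2, each dividing the next. The characteristic polynomial is their product, x^3 - 2.

The rational canonical form is the block-diagonal matrix of companion matrices C(f_i):
R = [[0, 0, 2], [1, 0, 0], [0, 1, 0]].

Note the characteristic polynomial does not split into linear factors over ℚ, so A has no Jordan form over ℚ; the rational canonical form exists over any field.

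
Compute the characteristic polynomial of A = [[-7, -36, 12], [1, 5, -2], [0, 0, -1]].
χ_A(x) = (x + 1)^3

xI - A = [[x + 7, 36, -12], [-1, x - 5, 2], [0, 0, x + 1]].

Expanding det(xI - A) along the first row:
det(xI - A) = + (x + 7)·det([[x - 5, 2], [0, x + 1]]) - (36)·det([[-1, 2], [0, x + 1]]) + (-12)·det([[-1, x - 5], [0, 0]]).

Evaluating gives χ_A(x) = x^3 + 3x^2 + 3x + 1 = (x + 1)^3.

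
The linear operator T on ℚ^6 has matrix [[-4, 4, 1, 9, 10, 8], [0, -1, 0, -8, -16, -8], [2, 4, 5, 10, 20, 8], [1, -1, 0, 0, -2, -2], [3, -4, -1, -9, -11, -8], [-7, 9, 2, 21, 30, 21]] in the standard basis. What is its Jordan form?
J = [[-1, 0, 0, 0, 0, 0], [0, -1, 0, 0, 0, 0], [0, 0, 3, 1, 0, 0], [0, 0, 0, 3, 1, 0], [0, 0, 0, 0, 3, 0], [0, 0, 0, 0, 0, 3]]

The characteristic polynomial is det(xI - A) = (x - 3)^4(x + 1)^2, so the eigenvalues are -1 (algebraic multiplicity 2), 3 (algebraic multiplicity 4).

For λ = -1: rank(A + I) = 4. The eigenspace has dimension 6 - 4 = 2, so there are 2 Jordan blocks; the rank sequence gives block sizes [1, 1].

For λ = 3: rank(A - 3I) = 4, rank((A - 3I)^2) = 3, rank((A - 3I)^3) = 2. The eigenspace has dimension 6 - 4 = 2, so there are 2 Jordan blocks; the rank sequence gives block sizes [3, 1].

Assembling the blocks gives the Jordan form J above.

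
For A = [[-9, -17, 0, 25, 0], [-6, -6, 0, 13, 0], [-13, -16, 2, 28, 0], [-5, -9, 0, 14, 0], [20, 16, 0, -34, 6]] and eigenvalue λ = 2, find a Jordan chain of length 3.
v_1 = [[1, 1, 0, 1, 0]]^T, v_2 = [[-3, -1, -1, -2, 2]]^T, v_3 = [[0, 0, -1, 0, 0]]^T

We seek v_1 ∈ ker((A - 2I)^3) \ ker((A - 2I)^2), then set v_{i+1} = (A - 2I) v_i.

One such chain is v_1 = [[1, 1, 0, 1, 0]]^T, v_2 = [[-3, -1, -1, -2, 2]]^T, v_3 = [[0, 0, -1, 0, 0]]^T. Check: (A - 2I) v_3 = [[0, 0, 0, 0, 0]]^T = 0.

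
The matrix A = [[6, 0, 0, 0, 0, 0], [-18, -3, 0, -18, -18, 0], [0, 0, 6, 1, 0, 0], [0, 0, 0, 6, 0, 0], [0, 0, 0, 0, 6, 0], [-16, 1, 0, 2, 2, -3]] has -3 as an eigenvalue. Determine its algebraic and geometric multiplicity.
The characteristic polynomial is (x - 6)^4(x + 3)^2, so the factor x + 3 appears with exponent 2: the algebraic multiplicity is 2.

rank(A + 3I) = 5, so the eigenspace has dimension 6 - 5 = 1: the geometric multiplicity is 1.

Since 1 < 2, A is not diagonalizable.

algebraic multiplicity 2, geometric multiplicity 1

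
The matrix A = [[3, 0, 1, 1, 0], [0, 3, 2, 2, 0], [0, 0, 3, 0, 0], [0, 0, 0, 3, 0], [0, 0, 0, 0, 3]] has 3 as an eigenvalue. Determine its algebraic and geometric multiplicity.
algebraic multiplicity 5, geometric multiplicity 4

The characteristic polynomial is (x - 3)^5, so the factor x - 3 appears with exponent 5: the algebraic multiplicity is 5.

rank(A - 3I) = 1, so the eigenspace has dimension 5 - 1 = 4: the geometric multiplicity is 4.

Since 4 < 5, A is not diagonalizable.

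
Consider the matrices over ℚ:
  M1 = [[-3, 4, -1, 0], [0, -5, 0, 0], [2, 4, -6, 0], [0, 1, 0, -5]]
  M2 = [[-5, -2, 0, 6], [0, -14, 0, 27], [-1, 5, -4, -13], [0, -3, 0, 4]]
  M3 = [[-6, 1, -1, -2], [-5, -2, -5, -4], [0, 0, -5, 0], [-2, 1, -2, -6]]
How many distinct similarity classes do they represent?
Characteristic polynomials: χ_{M1} = (x + 4)(x + 5)^3, χ_{M2} = (x + 4)(x + 5)^3, χ_{M3} = (x + 4)(x + 5)^3.

{M1, M2, M3}: invariant factors x + 5, (x + 4)(x + 5)^2.

Matrices are similar if and only if their invariant-factor lists agree; the partition into similarity classes is {M1, M2, M3}.

1 class: {M1, M2, M3}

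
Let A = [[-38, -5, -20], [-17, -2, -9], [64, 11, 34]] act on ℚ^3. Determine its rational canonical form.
R = [[0, 0, -8], [1, 0, -10], [0, 1, -6]]

The invariant factors of A (the non-unit diagonal entries of the Smith normal form of xI - A over ℚ[x]) are (x + 4)(x^2 + 2x + 2), each dividing the next. The characteristic polynomial is their product, (x + 4)(x^2 + 2x + 2).

The rational canonical form is the block-diagonal matrix of companion matrices C(f_i):
R = [[0, 0, -8], [1, 0, -10], [0, 1, -6]].

Note the characteristic polynomial does not split into linear factors over ℚ, so A has no Jordan form over ℚ; the rational canonical form exists over any field.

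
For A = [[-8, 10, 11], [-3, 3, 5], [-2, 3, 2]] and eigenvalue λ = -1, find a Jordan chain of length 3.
v_1 = [[-2, -1, 0]]^T, v_2 = [[4, 2, 1]]^T, v_3 = [[3, 1, 1]]^T

We seek v_1 ∈ ker((A + I)^3) \ ker((A + I)^2), then set v_{i+1} = (A + I) v_i.

One such chain is v_1 = [[-2, -1, 0]]^T, v_2 = [[4, 2, 1]]^T, v_3 = [[3, 1, 1]]^T. Check: (A + I) v_3 = [[0, 0, 0]]^T = 0.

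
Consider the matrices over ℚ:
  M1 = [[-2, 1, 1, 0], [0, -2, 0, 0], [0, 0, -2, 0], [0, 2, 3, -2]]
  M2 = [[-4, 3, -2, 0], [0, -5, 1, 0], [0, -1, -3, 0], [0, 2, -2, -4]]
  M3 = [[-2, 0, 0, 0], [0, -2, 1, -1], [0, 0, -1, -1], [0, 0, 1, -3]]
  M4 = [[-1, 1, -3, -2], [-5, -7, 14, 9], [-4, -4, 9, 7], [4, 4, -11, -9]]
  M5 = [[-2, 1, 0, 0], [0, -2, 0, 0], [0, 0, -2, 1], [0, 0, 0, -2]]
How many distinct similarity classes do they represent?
Characteristic polynomials: χ_{M1} = (x + 2)^4, χ_{M2} = (x + 4)^4, χ_{M3} = (x + 2)^4, χ_{M4} = (x + 2)^4, χ_{M5} = (x + 2)^4.

{M1, M4, M5}: invariant factors (x + 2)^2, (x + 2)^2.

{M2}: invariant factors x + 4, (x + 4)^3.

{M3}: invariant factors x + 2, x + 2, (x + 2)^2.

Matrices are similar if and only if their invariant-factor lists agree; the partition into similarity classes is {M1, M4, M5}, {M2}, {M3}.

3 classes: {M1, M4, M5}, {M2}, {M3}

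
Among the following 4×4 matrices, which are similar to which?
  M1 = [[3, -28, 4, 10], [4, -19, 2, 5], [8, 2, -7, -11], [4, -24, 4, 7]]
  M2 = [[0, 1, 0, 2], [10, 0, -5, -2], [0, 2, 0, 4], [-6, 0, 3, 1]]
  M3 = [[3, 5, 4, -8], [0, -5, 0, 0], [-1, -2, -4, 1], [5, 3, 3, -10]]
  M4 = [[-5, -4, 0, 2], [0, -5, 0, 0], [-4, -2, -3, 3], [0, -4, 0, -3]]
3 classes: {M1, M4}, {M2}, {M3}

Characteristic polynomials: χ_{M1} = (x + 3)^2(x + 5)^2, χ_{M2} = x^3(x - 1), χ_{M3} = (x + 3)^2(x + 5)^2, χ_{M4} = (x + 3)^2(x + 5)^2.

{M1, M4}: invariant factors x + 5, (x + 3)^2(x + 5).

{M2}: invariant factors x^3(x - 1).

{M3}: invariant factors (x + 3)^2(x + 5)^2.

Matrices are similar if and only if their invariant-factor lists agree; the partition into similarity classes is {M1, M4}, {M2}, {M3}.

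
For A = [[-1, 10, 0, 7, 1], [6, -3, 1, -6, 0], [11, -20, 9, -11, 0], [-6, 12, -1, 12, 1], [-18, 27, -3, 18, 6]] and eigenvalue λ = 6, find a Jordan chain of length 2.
v_1 = [[1, 0, 1, 1, 0]]^T, v_2 = [[0, 1, 3, -1, -3]]^T

We seek v_1 ∈ ker((A - 6I)^2) \ ker(A - 6I), then set v_{i+1} = (A - 6I) v_i.

One such chain is v_1 = [[1, 0, 1, 1, 0]]^T, v_2 = [[0, 1, 3, -1, -3]]^T. Check: (A - 6I) v_2 = [[0, 0, 0, 0, 0]]^T = 0.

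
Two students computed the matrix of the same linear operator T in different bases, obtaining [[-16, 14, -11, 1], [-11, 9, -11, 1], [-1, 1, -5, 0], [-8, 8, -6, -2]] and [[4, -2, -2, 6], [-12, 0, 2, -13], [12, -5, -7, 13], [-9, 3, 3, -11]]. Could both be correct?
Yes.

Two matrices over a field are similar if and only if they have the same invariant factors.

Both A and B have characteristic polynomial (x + 2)^2(x + 5)^2 and minimal polynomial (x + 2)^2(x + 5)^2. Computing further, both have invariant factors (x + 2)^2(x + 5)^2. Hence A and B are similar.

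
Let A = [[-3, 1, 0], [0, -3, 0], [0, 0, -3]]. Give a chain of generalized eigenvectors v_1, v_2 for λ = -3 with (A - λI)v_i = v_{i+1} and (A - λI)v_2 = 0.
v_1 = [[1, 1, -4]]^T, v_2 = [[1, 0, 0]]^T

We seek v_1 ∈ ker((A + 3I)^2) \ ker(A + 3I), then set v_{i+1} = (A + 3I) v_i.

One such chain is v_1 = [[1, 1, -4]]^T, v_2 = [[1, 0, 0]]^T. Check: (A + 3I) v_2 = [[0, 0, 0]]^T = 0.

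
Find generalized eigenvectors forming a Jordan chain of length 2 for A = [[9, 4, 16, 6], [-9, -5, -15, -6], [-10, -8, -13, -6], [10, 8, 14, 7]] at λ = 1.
v_1 = [[1, -1, 0, 0]]^T, v_2 = [[4, -3, -2, 2]]^T

We seek v_1 ∈ ker((A - I)^2) \ ker(A - I), then set v_{i+1} = (A - I) v_i.

One such chain is v_1 = [[1, -1, 0, 0]]^T, v_2 = [[4, -3, -2, 2]]^T. Check: (A - I) v_2 = [[0, 0, 0, 0]]^T = 0.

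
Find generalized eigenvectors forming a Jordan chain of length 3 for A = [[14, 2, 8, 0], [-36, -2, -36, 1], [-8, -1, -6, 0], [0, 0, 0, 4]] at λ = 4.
We seek v_1 ∈ ker((A - 4I)^3) \ ker((A - 4I)^2), then set v_{i+1} = (A - 4I) v_i.

One such chain is v_1 = [[0, 0, 0, 1]]^T, v_2 = [[0, 1, 0, 0]]^T, v_3 = [[2, -6, -1, 0]]^T. Check: (A - 4I) v_3 = [[0, 0, 0, 0]]^T = 0.

v_1 = [[0, 0, 0, 1]]^T, v_2 = [[0, 1, 0, 0]]^T, v_3 = [[2, -6, -1, 0]]^T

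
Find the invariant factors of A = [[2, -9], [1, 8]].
(x - 5)^2

The Jordan structure of A has elementary divisors (x - 5)^2. Arranging the block sizes at each eigenvalue in decreasing order and taking row products gives the invariant factors.

Invariant factors (smallest first, each dividing the next): (x - 5)^2.

Check: the last factor (x - 5)^2 is the minimal polynomial, and the product (x - 5)^2 is the characteristic polynomial.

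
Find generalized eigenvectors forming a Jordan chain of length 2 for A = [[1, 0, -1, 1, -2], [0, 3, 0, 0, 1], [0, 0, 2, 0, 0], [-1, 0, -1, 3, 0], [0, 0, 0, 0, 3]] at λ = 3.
v_1 = [[0, 0, 0, 2, 1]]^T, v_2 = [[0, 1, 0, 0, 0]]^T

We seek v_1 ∈ ker((A - 3I)^2) \ ker(A - 3I), then set v_{i+1} = (A - 3I) v_i.

One such chain is v_1 = [[0, 0, 0, 2, 1]]^T, v_2 = [[0, 1, 0, 0, 0]]^T. Check: (A - 3I) v_2 = [[0, 0, 0, 0, 0]]^T = 0.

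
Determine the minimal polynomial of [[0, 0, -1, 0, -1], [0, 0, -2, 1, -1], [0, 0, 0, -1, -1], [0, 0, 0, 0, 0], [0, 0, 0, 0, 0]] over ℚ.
The characteristic polynomial factors as x^5. The minimal polynomial is ∏(x - λ)^{k_λ} where k_λ is the size of the largest Jordan block at λ.

For λ = 0: rank(A) = 2, and the largest Jordan block has size 3 (the smallest k with rank(A^k) = rank(A^(k+1))).

So m_A(x) = x^3.

m_A(x) = x^3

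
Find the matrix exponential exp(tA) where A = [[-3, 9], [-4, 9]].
A has Jordan form J = [[3, 1], [0, 3]] with A = PJP^{-1}, so e^{tA} = P e^{tJ} P^{-1}.

For a Jordan block J_k(λ), e^{tJ_k(λ)} = e^{λt} · (I + tN + t^2 N^2/2! + ... + t^{k-1} N^{k-1}/(k-1)!) where N is the nilpotent superdiagonal part.

Assembling the blocks and conjugating back gives the entries of e^{tA} as shown above.

e^{tA} = [[(1 - 6*t)*e^{3*t}, 9*t*e^{3*t}], [-4*t*e^{3*t}, (6*t + 1)*e^{3*t}]]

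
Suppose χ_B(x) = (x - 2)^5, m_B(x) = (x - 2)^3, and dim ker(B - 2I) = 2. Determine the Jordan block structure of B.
λ = 2: algebraic multiplicity 5 (exponent in χ_B), largest block size 3 (exponent in m_B), 2 blocks (geometric multiplicity). These force block sizes [3, 2].

Jordan blocks: (2, 3), (2, 2)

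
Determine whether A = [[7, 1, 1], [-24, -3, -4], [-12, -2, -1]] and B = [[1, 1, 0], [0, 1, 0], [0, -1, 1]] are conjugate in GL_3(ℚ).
Two matrices over a field are similar if and only if they have the same invariant factors.

Both A and B have characteristic polynomial (x - 1)^3 and minimal polynomial (x - 1)^2. Computing further, both have invariant factors x - 1, (x - 1)^2. Hence A and B are similar.

Yes.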